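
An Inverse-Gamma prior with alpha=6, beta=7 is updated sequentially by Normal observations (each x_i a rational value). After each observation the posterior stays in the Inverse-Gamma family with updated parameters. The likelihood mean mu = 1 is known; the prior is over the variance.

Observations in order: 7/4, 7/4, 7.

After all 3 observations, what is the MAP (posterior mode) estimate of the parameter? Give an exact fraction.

obs 1: x=7/4 → posterior Inverse-Gamma(13/2, 233/32)
obs 2: x=7/4 → posterior Inverse-Gamma(7, 121/16)
obs 3: x=7 → posterior Inverse-Gamma(15/2, 409/16)

409/136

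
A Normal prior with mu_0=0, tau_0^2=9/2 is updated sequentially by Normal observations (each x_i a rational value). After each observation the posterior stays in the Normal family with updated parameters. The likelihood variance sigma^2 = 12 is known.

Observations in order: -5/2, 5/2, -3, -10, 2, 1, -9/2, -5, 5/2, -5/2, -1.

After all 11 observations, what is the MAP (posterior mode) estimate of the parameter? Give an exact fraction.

obs 1: x=-5/2 → posterior Normal(-15/22, 36/11)
obs 2: x=5/2 → posterior Normal(0, 18/7)
obs 3: x=-3 → posterior Normal(-9/17, 36/17)
obs 4: x=-10 → posterior Normal(-39/20, 9/5)
obs 5: x=2 → posterior Normal(-33/23, 36/23)
obs 6: x=1 → posterior Normal(-15/13, 18/13)
obs 7: x=-9/2 → posterior Normal(-3/2, 36/29)
obs 8: x=-5 → posterior Normal(-117/64, 9/8)
obs 9: x=5/2 → posterior Normal(-51/35, 36/35)
obs 10: x=-5/2 → posterior Normal(-117/76, 18/19)
obs 11: x=-1 → posterior Normal(-3/2, 36/41)

-3/2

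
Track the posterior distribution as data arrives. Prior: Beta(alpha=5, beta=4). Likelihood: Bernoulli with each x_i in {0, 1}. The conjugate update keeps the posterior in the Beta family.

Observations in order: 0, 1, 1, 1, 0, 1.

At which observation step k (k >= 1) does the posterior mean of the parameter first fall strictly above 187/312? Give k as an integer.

k = 4

obs 1: x=0 → posterior Beta(5, 5)
obs 2: x=1 → posterior Beta(6, 5)
obs 3: x=1 → posterior Beta(7, 5)
obs 4: x=1 → posterior Beta(8, 5)
obs 5: x=0 → posterior Beta(8, 6)
obs 6: x=1 → posterior Beta(9, 6)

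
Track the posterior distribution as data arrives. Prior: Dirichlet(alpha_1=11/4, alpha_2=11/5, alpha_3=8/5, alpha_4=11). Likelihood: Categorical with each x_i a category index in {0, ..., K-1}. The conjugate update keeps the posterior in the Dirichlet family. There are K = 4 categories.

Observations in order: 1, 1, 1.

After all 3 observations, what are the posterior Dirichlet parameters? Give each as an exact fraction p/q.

alpha_1=11/4, alpha_2=26/5, alpha_3=8/5, alpha_4=11

obs 1: x=1 → posterior Dirichlet(11/4, 16/5, 8/5, 11)
obs 2: x=1 → posterior Dirichlet(11/4, 21/5, 8/5, 11)
obs 3: x=1 → posterior Dirichlet(11/4, 26/5, 8/5, 11)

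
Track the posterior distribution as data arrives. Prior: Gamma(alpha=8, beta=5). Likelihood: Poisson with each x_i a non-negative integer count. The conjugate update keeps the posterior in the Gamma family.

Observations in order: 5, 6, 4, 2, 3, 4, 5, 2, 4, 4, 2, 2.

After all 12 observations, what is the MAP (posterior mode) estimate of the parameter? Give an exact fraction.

50/17

obs 1: x=5 → posterior Gamma(13, 6)
obs 2: x=6 → posterior Gamma(19, 7)
obs 3: x=4 → posterior Gamma(23, 8)
obs 4: x=2 → posterior Gamma(25, 9)
obs 5: x=3 → posterior Gamma(28, 10)
obs 6: x=4 → posterior Gamma(32, 11)
obs 7: x=5 → posterior Gamma(37, 12)
obs 8: x=2 → posterior Gamma(39, 13)
obs 9: x=4 → posterior Gamma(43, 14)
obs 10: x=4 → posterior Gamma(47, 15)
obs 11: x=2 → posterior Gamma(49, 16)
obs 12: x=2 → posterior Gamma(51, 17)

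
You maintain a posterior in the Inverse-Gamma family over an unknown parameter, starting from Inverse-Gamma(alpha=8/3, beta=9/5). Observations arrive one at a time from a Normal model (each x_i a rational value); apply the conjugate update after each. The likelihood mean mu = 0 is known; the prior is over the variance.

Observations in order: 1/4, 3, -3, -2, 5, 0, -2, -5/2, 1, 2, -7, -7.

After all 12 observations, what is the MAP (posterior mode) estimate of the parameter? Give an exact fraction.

39339/4640

obs 1: x=1/4 → posterior Inverse-Gamma(19/6, 293/160)
obs 2: x=3 → posterior Inverse-Gamma(11/3, 1013/160)
obs 3: x=-3 → posterior Inverse-Gamma(25/6, 1733/160)
obs 4: x=-2 → posterior Inverse-Gamma(14/3, 2053/160)
obs 5: x=5 → posterior Inverse-Gamma(31/6, 4053/160)
obs 6: x=0 → posterior Inverse-Gamma(17/3, 4053/160)
obs 7: x=-2 → posterior Inverse-Gamma(37/6, 4373/160)
obs 8: x=-5/2 → posterior Inverse-Gamma(20/3, 4873/160)
obs 9: x=1 → posterior Inverse-Gamma(43/6, 4953/160)
obs 10: x=2 → posterior Inverse-Gamma(23/3, 5273/160)
obs 11: x=-7 → posterior Inverse-Gamma(49/6, 9193/160)
obs 12: x=-7 → posterior Inverse-Gamma(26/3, 13113/160)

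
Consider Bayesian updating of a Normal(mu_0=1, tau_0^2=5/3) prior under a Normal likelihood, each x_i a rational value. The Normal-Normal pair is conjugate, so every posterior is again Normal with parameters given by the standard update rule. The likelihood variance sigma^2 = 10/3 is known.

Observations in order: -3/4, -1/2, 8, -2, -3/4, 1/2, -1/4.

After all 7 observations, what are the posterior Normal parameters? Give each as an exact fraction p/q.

mu_0=25/36, tau_0^2=10/27

obs 1: x=-3/4 → posterior Normal(5/12, 10/9)
obs 2: x=-1/2 → posterior Normal(3/16, 5/6)
obs 3: x=8 → posterior Normal(7/4, 2/3)
obs 4: x=-2 → posterior Normal(9/8, 5/9)
obs 5: x=-3/4 → posterior Normal(6/7, 10/21)
obs 6: x=1/2 → posterior Normal(13/16, 5/12)
obs 7: x=-1/4 → posterior Normal(25/36, 10/27)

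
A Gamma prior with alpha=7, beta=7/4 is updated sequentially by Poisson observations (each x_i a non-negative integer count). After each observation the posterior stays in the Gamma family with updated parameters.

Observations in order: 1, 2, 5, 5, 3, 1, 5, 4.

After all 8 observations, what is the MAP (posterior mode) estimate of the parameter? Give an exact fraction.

128/39

obs 1: x=1 → posterior Gamma(8, 11/4)
obs 2: x=2 → posterior Gamma(10, 15/4)
obs 3: x=5 → posterior Gamma(15, 19/4)
obs 4: x=5 → posterior Gamma(20, 23/4)
obs 5: x=3 → posterior Gamma(23, 27/4)
obs 6: x=1 → posterior Gamma(24, 31/4)
obs 7: x=5 → posterior Gamma(29, 35/4)
obs 8: x=4 → posterior Gamma(33, 39/4)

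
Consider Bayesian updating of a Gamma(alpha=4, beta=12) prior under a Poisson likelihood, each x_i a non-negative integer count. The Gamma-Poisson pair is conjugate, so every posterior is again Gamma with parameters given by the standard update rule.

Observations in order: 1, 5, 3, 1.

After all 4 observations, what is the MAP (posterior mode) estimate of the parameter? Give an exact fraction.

obs 1: x=1 → posterior Gamma(5, 13)
obs 2: x=5 → posterior Gamma(10, 14)
obs 3: x=3 → posterior Gamma(13, 15)
obs 4: x=1 → posterior Gamma(14, 16)

13/16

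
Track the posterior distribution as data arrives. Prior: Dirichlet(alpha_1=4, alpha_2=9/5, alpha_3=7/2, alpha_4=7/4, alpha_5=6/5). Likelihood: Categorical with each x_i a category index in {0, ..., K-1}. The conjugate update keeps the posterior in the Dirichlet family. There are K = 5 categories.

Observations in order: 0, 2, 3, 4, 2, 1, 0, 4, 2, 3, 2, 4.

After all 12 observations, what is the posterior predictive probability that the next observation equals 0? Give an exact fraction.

24/97

obs 1: x=0 → posterior Dirichlet(5, 9/5, 7/2, 7/4, 6/5)
obs 2: x=2 → posterior Dirichlet(5, 9/5, 9/2, 7/4, 6/5)
obs 3: x=3 → posterior Dirichlet(5, 9/5, 9/2, 11/4, 6/5)
obs 4: x=4 → posterior Dirichlet(5, 9/5, 9/2, 11/4, 11/5)
obs 5: x=2 → posterior Dirichlet(5, 9/5, 11/2, 11/4, 11/5)
obs 6: x=1 → posterior Dirichlet(5, 14/5, 11/2, 11/4, 11/5)
obs 7: x=0 → posterior Dirichlet(6, 14/5, 11/2, 11/4, 11/5)
obs 8: x=4 → posterior Dirichlet(6, 14/5, 11/2, 11/4, 16/5)
obs 9: x=2 → posterior Dirichlet(6, 14/5, 13/2, 11/4, 16/5)
obs 10: x=3 → posterior Dirichlet(6, 14/5, 13/2, 15/4, 16/5)
obs 11: x=2 → posterior Dirichlet(6, 14/5, 15/2, 15/4, 16/5)
obs 12: x=4 → posterior Dirichlet(6, 14/5, 15/2, 15/4, 21/5)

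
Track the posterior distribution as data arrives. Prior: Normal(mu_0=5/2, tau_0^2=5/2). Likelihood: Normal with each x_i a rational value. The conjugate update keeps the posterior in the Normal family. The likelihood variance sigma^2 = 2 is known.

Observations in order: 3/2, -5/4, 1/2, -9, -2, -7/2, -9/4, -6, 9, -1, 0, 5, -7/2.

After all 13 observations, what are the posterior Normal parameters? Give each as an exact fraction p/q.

mu_0=-35/46, tau_0^2=10/69

obs 1: x=3/2 → posterior Normal(35/18, 10/9)
obs 2: x=-5/4 → posterior Normal(45/56, 5/7)
obs 3: x=1/2 → posterior Normal(55/76, 10/19)
obs 4: x=-9 → posterior Normal(-125/96, 5/12)
obs 5: x=-2 → posterior Normal(-165/116, 10/29)
obs 6: x=-7/2 → posterior Normal(-235/136, 5/17)
obs 7: x=-9/4 → posterior Normal(-70/39, 10/39)
obs 8: x=-6 → posterior Normal(-25/11, 5/22)
obs 9: x=9 → posterior Normal(-55/49, 10/49)
obs 10: x=-1 → posterior Normal(-10/9, 5/27)
obs 11: x=0 → posterior Normal(-60/59, 10/59)
obs 12: x=5 → posterior Normal(-35/64, 5/32)
obs 13: x=-7/2 → posterior Normal(-35/46, 10/69)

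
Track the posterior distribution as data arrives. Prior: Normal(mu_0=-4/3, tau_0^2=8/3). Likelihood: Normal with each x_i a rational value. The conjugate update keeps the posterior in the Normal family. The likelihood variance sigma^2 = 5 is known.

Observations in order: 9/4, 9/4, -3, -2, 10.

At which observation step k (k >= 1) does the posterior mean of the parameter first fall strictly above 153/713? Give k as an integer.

k = 2

obs 1: x=9/4 → posterior Normal(-2/23, 40/23)
obs 2: x=9/4 → posterior Normal(16/31, 40/31)
obs 3: x=-3 → posterior Normal(-8/39, 40/39)
obs 4: x=-2 → posterior Normal(-24/47, 40/47)
obs 5: x=10 → posterior Normal(56/55, 8/11)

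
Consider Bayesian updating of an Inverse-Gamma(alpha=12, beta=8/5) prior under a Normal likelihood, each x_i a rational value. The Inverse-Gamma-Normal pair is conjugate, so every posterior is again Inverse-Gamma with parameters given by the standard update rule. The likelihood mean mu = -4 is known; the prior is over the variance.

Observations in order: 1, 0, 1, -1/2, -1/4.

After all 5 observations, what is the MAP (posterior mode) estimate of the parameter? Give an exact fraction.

7641/2480

obs 1: x=1 → posterior Inverse-Gamma(25/2, 141/10)
obs 2: x=0 → posterior Inverse-Gamma(13, 221/10)
obs 3: x=1 → posterior Inverse-Gamma(27/2, 173/5)
obs 4: x=-1/2 → posterior Inverse-Gamma(14, 1629/40)
obs 5: x=-1/4 → posterior Inverse-Gamma(29/2, 7641/160)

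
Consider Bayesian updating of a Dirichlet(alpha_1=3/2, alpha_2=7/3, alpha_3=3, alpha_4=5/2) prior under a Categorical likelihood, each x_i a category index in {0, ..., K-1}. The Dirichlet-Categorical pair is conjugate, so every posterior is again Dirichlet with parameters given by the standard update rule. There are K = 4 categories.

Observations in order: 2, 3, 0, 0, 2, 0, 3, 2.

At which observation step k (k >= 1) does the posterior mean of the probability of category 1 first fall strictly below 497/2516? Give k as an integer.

obs 1: x=2 → posterior Dirichlet(3/2, 7/3, 4, 5/2)
obs 2: x=3 → posterior Dirichlet(3/2, 7/3, 4, 7/2)
obs 3: x=0 → posterior Dirichlet(5/2, 7/3, 4, 7/2)
obs 4: x=0 → posterior Dirichlet(7/2, 7/3, 4, 7/2)
obs 5: x=2 → posterior Dirichlet(7/2, 7/3, 5, 7/2)
obs 6: x=0 → posterior Dirichlet(9/2, 7/3, 5, 7/2)
obs 7: x=3 → posterior Dirichlet(9/2, 7/3, 5, 9/2)
obs 8: x=2 → posterior Dirichlet(9/2, 7/3, 6, 9/2)

k = 3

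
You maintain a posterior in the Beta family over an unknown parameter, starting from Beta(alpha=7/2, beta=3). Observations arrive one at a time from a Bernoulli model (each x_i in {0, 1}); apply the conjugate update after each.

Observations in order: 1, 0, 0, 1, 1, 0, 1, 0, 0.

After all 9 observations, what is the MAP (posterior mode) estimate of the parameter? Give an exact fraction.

13/27

obs 1: x=1 → posterior Beta(9/2, 3)
obs 2: x=0 → posterior Beta(9/2, 4)
obs 3: x=0 → posterior Beta(9/2, 5)
obs 4: x=1 → posterior Beta(11/2, 5)
obs 5: x=1 → posterior Beta(13/2, 5)
obs 6: x=0 → posterior Beta(13/2, 6)
obs 7: x=1 → posterior Beta(15/2, 6)
obs 8: x=0 → posterior Beta(15/2, 7)
obs 9: x=0 → posterior Beta(15/2, 8)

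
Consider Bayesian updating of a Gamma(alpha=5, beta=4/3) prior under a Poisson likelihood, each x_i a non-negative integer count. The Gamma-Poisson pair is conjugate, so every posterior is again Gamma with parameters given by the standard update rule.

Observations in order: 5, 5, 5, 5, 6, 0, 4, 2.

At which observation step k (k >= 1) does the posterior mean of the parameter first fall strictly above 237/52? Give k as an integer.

obs 1: x=5 → posterior Gamma(10, 7/3)
obs 2: x=5 → posterior Gamma(15, 10/3)
obs 3: x=5 → posterior Gamma(20, 13/3)
obs 4: x=5 → posterior Gamma(25, 16/3)
obs 5: x=6 → posterior Gamma(31, 19/3)
obs 6: x=0 → posterior Gamma(31, 22/3)
obs 7: x=4 → posterior Gamma(35, 25/3)
obs 8: x=2 → posterior Gamma(37, 28/3)

k = 3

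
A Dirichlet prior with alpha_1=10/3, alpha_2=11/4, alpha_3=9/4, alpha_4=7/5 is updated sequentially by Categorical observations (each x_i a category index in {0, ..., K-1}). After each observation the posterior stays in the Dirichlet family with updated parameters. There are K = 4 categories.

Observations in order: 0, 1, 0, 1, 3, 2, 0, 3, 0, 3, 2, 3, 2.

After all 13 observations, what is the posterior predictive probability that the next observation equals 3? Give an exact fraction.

obs 1: x=0 → posterior Dirichlet(13/3, 11/4, 9/4, 7/5)
obs 2: x=1 → posterior Dirichlet(13/3, 15/4, 9/4, 7/5)
obs 3: x=0 → posterior Dirichlet(16/3, 15/4, 9/4, 7/5)
obs 4: x=1 → posterior Dirichlet(16/3, 19/4, 9/4, 7/5)
obs 5: x=3 → posterior Dirichlet(16/3, 19/4, 9/4, 12/5)
obs 6: x=2 → posterior Dirichlet(16/3, 19/4, 13/4, 12/5)
obs 7: x=0 → posterior Dirichlet(19/3, 19/4, 13/4, 12/5)
obs 8: x=3 → posterior Dirichlet(19/3, 19/4, 13/4, 17/5)
obs 9: x=0 → posterior Dirichlet(22/3, 19/4, 13/4, 17/5)
obs 10: x=3 → posterior Dirichlet(22/3, 19/4, 13/4, 22/5)
obs 11: x=2 → posterior Dirichlet(22/3, 19/4, 17/4, 22/5)
obs 12: x=3 → posterior Dirichlet(22/3, 19/4, 17/4, 27/5)
obs 13: x=2 → posterior Dirichlet(22/3, 19/4, 21/4, 27/5)

81/341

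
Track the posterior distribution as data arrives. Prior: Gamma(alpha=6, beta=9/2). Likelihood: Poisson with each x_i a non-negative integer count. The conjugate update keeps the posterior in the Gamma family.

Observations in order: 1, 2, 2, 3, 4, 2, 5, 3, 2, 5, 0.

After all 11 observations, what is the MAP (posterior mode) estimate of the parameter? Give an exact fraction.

obs 1: x=1 → posterior Gamma(7, 11/2)
obs 2: x=2 → posterior Gamma(9, 13/2)
obs 3: x=2 → posterior Gamma(11, 15/2)
obs 4: x=3 → posterior Gamma(14, 17/2)
obs 5: x=4 → posterior Gamma(18, 19/2)
obs 6: x=2 → posterior Gamma(20, 21/2)
obs 7: x=5 → posterior Gamma(25, 23/2)
obs 8: x=3 → posterior Gamma(28, 25/2)
obs 9: x=2 → posterior Gamma(30, 27/2)
obs 10: x=5 → posterior Gamma(35, 29/2)
obs 11: x=0 → posterior Gamma(35, 31/2)

68/31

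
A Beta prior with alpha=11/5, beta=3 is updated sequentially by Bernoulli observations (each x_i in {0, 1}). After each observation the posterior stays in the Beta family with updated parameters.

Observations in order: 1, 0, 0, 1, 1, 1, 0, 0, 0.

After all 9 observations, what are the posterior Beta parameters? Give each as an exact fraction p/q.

alpha=31/5, beta=8

obs 1: x=1 → posterior Beta(16/5, 3)
obs 2: x=0 → posterior Beta(16/5, 4)
obs 3: x=0 → posterior Beta(16/5, 5)
obs 4: x=1 → posterior Beta(21/5, 5)
obs 5: x=1 → posterior Beta(26/5, 5)
obs 6: x=1 → posterior Beta(31/5, 5)
obs 7: x=0 → posterior Beta(31/5, 6)
obs 8: x=0 → posterior Beta(31/5, 7)
obs 9: x=0 → posterior Beta(31/5, 8)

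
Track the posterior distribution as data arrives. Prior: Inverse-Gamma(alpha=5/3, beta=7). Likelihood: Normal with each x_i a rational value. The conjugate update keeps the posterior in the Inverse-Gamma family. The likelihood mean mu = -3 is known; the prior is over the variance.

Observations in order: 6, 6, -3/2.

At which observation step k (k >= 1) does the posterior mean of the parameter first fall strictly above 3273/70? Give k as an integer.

obs 1: x=6 → posterior Inverse-Gamma(13/6, 95/2)
obs 2: x=6 → posterior Inverse-Gamma(8/3, 88)
obs 3: x=-3/2 → posterior Inverse-Gamma(19/6, 713/8)

k = 2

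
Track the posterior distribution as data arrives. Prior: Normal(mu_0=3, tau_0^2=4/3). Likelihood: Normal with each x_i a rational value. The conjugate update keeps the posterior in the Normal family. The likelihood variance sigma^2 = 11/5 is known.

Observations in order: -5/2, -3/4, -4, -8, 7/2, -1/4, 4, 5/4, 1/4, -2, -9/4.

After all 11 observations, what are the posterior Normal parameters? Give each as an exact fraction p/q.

obs 1: x=-5/2 → posterior Normal(49/53, 44/53)
obs 2: x=-3/4 → posterior Normal(34/73, 44/73)
obs 3: x=-4 → posterior Normal(-46/93, 44/93)
obs 4: x=-8 → posterior Normal(-206/113, 44/113)
obs 5: x=7/2 → posterior Normal(-136/133, 44/133)
obs 6: x=-1/4 → posterior Normal(-47/51, 44/153)
obs 7: x=4 → posterior Normal(-61/173, 44/173)
obs 8: x=5/4 → posterior Normal(-36/193, 44/193)
obs 9: x=1/4 → posterior Normal(-31/213, 44/213)
obs 10: x=-2 → posterior Normal(-71/233, 44/233)
obs 11: x=-9/4 → posterior Normal(-116/253, 4/23)

mu_0=-116/253, tau_0^2=4/23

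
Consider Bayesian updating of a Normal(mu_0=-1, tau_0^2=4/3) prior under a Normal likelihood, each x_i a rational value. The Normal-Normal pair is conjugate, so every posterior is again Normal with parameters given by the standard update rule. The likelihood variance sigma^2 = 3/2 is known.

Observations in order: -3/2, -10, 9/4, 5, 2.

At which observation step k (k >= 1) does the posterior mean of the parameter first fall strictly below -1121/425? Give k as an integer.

obs 1: x=-3/2 → posterior Normal(-21/17, 12/17)
obs 2: x=-10 → posterior Normal(-101/25, 12/25)
obs 3: x=9/4 → posterior Normal(-83/33, 4/11)
obs 4: x=5 → posterior Normal(-43/41, 12/41)
obs 5: x=2 → posterior Normal(-27/49, 12/49)

k = 2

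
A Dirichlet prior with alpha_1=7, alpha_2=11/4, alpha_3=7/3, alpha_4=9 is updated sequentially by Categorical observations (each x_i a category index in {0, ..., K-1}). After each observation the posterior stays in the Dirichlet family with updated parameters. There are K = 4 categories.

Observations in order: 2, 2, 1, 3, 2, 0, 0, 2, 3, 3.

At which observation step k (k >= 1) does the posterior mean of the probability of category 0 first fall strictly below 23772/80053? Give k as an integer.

k = 3

obs 1: x=2 → posterior Dirichlet(7, 11/4, 10/3, 9)
obs 2: x=2 → posterior Dirichlet(7, 11/4, 13/3, 9)
obs 3: x=1 → posterior Dirichlet(7, 15/4, 13/3, 9)
obs 4: x=3 → posterior Dirichlet(7, 15/4, 13/3, 10)
obs 5: x=2 → posterior Dirichlet(7, 15/4, 16/3, 10)
obs 6: x=0 → posterior Dirichlet(8, 15/4, 16/3, 10)
obs 7: x=0 → posterior Dirichlet(9, 15/4, 16/3, 10)
obs 8: x=2 → posterior Dirichlet(9, 15/4, 19/3, 10)
obs 9: x=3 → posterior Dirichlet(9, 15/4, 19/3, 11)
obs 10: x=3 → posterior Dirichlet(9, 15/4, 19/3, 12)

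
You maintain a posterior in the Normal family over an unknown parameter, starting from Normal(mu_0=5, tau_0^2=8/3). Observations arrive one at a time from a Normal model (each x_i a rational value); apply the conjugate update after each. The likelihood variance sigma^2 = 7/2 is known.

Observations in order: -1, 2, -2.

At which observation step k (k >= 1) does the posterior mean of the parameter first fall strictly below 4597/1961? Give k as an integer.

obs 1: x=-1 → posterior Normal(89/37, 56/37)
obs 2: x=2 → posterior Normal(121/53, 56/53)
obs 3: x=-2 → posterior Normal(89/69, 56/69)

k = 2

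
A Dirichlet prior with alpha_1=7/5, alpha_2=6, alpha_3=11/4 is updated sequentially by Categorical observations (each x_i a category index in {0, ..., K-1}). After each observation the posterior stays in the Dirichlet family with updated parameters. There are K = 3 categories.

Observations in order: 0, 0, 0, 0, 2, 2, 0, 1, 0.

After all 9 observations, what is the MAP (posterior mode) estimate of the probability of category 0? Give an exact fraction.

obs 1: x=0 → posterior Dirichlet(12/5, 6, 11/4)
obs 2: x=0 → posterior Dirichlet(17/5, 6, 11/4)
obs 3: x=0 → posterior Dirichlet(22/5, 6, 11/4)
obs 4: x=0 → posterior Dirichlet(27/5, 6, 11/4)
obs 5: x=2 → posterior Dirichlet(27/5, 6, 15/4)
obs 6: x=2 → posterior Dirichlet(27/5, 6, 19/4)
obs 7: x=0 → posterior Dirichlet(32/5, 6, 19/4)
obs 8: x=1 → posterior Dirichlet(32/5, 7, 19/4)
obs 9: x=0 → posterior Dirichlet(37/5, 7, 19/4)

128/323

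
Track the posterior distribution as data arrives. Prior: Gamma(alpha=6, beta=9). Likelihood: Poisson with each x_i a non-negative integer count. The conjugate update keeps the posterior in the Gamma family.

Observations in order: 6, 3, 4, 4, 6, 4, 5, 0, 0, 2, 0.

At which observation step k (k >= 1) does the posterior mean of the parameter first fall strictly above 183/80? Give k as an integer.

k = 7

obs 1: x=6 → posterior Gamma(12, 10)
obs 2: x=3 → posterior Gamma(15, 11)
obs 3: x=4 → posterior Gamma(19, 12)
obs 4: x=4 → posterior Gamma(23, 13)
obs 5: x=6 → posterior Gamma(29, 14)
obs 6: x=4 → posterior Gamma(33, 15)
obs 7: x=5 → posterior Gamma(38, 16)
obs 8: x=0 → posterior Gamma(38, 17)
obs 9: x=0 → posterior Gamma(38, 18)
obs 10: x=2 → posterior Gamma(40, 19)
obs 11: x=0 → posterior Gamma(40, 20)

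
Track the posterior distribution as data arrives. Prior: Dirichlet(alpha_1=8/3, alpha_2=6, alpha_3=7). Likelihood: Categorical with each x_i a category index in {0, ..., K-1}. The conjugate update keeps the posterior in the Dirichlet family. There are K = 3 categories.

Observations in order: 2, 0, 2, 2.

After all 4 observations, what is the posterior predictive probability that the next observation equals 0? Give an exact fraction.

obs 1: x=2 → posterior Dirichlet(8/3, 6, 8)
obs 2: x=0 → posterior Dirichlet(11/3, 6, 8)
obs 3: x=2 → posterior Dirichlet(11/3, 6, 9)
obs 4: x=2 → posterior Dirichlet(11/3, 6, 10)

11/59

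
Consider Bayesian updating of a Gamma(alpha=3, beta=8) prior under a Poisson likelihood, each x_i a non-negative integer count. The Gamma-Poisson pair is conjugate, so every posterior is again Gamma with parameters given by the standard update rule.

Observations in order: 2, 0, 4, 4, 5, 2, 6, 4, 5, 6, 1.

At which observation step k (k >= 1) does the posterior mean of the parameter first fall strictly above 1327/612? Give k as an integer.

k = 10

obs 1: x=2 → posterior Gamma(5, 9)
obs 2: x=0 → posterior Gamma(5, 10)
obs 3: x=4 → posterior Gamma(9, 11)
obs 4: x=4 → posterior Gamma(13, 12)
obs 5: x=5 → posterior Gamma(18, 13)
obs 6: x=2 → posterior Gamma(20, 14)
obs 7: x=6 → posterior Gamma(26, 15)
obs 8: x=4 → posterior Gamma(30, 16)
obs 9: x=5 → posterior Gamma(35, 17)
obs 10: x=6 → posterior Gamma(41, 18)
obs 11: x=1 → posterior Gamma(42, 19)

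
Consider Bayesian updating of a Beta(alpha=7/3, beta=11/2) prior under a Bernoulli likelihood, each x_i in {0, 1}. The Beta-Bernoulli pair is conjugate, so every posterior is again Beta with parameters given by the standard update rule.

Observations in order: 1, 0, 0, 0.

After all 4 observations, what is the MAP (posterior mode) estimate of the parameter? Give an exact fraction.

14/59

obs 1: x=1 → posterior Beta(10/3, 11/2)
obs 2: x=0 → posterior Beta(10/3, 13/2)
obs 3: x=0 → posterior Beta(10/3, 15/2)
obs 4: x=0 → posterior Beta(10/3, 17/2)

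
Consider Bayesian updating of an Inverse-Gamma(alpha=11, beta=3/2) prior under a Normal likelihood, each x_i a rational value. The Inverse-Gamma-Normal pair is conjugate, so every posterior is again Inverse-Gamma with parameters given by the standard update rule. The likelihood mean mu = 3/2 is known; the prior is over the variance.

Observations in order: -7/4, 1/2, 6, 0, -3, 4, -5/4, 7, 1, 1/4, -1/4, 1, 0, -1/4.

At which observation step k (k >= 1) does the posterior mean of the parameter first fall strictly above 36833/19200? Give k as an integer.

k = 5

obs 1: x=-7/4 → posterior Inverse-Gamma(23/2, 217/32)
obs 2: x=1/2 → posterior Inverse-Gamma(12, 233/32)
obs 3: x=6 → posterior Inverse-Gamma(25/2, 557/32)
obs 4: x=0 → posterior Inverse-Gamma(13, 593/32)
obs 5: x=-3 → posterior Inverse-Gamma(27/2, 917/32)
obs 6: x=4 → posterior Inverse-Gamma(14, 1017/32)
obs 7: x=-5/4 → posterior Inverse-Gamma(29/2, 569/16)
obs 8: x=7 → posterior Inverse-Gamma(15, 811/16)
obs 9: x=1 → posterior Inverse-Gamma(31/2, 813/16)
obs 10: x=1/4 → posterior Inverse-Gamma(16, 1651/32)
obs 11: x=-1/4 → posterior Inverse-Gamma(33/2, 425/8)
obs 12: x=1 → posterior Inverse-Gamma(17, 213/4)
obs 13: x=0 → posterior Inverse-Gamma(35/2, 435/8)
obs 14: x=-1/4 → posterior Inverse-Gamma(18, 1789/32)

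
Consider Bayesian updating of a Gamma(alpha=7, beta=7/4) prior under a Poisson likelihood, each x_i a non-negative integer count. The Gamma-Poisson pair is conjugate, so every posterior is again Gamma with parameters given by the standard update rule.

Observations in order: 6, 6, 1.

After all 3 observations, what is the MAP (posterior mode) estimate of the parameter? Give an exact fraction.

obs 1: x=6 → posterior Gamma(13, 11/4)
obs 2: x=6 → posterior Gamma(19, 15/4)
obs 3: x=1 → posterior Gamma(20, 19/4)

4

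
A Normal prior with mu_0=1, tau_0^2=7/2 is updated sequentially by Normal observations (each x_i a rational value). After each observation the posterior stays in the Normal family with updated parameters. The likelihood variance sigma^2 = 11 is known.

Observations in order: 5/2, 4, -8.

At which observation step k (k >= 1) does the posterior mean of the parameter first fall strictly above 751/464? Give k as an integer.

obs 1: x=5/2 → posterior Normal(79/58, 77/29)
obs 2: x=4 → posterior Normal(15/8, 77/36)
obs 3: x=-8 → posterior Normal(23/86, 77/43)

k = 2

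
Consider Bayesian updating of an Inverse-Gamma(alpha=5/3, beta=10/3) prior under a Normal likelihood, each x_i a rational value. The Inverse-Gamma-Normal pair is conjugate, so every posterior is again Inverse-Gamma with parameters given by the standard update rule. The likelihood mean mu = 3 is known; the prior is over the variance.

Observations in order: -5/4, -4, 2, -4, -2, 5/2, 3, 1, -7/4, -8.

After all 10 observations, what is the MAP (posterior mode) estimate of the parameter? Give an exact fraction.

7117/368

obs 1: x=-5/4 → posterior Inverse-Gamma(13/6, 1187/96)
obs 2: x=-4 → posterior Inverse-Gamma(8/3, 3539/96)
obs 3: x=2 → posterior Inverse-Gamma(19/6, 3587/96)
obs 4: x=-4 → posterior Inverse-Gamma(11/3, 5939/96)
obs 5: x=-2 → posterior Inverse-Gamma(25/6, 7139/96)
obs 6: x=5/2 → posterior Inverse-Gamma(14/3, 7151/96)
obs 7: x=3 → posterior Inverse-Gamma(31/6, 7151/96)
obs 8: x=1 → posterior Inverse-Gamma(17/3, 7343/96)
obs 9: x=-7/4 → posterior Inverse-Gamma(37/6, 4213/48)
obs 10: x=-8 → posterior Inverse-Gamma(20/3, 7117/48)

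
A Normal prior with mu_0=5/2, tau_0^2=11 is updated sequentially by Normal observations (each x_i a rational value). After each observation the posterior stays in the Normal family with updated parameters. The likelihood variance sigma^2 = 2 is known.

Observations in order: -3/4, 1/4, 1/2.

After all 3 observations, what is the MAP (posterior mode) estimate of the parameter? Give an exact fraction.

1/7

obs 1: x=-3/4 → posterior Normal(-1/4, 22/13)
obs 2: x=1/4 → posterior Normal(-1/48, 11/12)
obs 3: x=1/2 → posterior Normal(1/7, 22/35)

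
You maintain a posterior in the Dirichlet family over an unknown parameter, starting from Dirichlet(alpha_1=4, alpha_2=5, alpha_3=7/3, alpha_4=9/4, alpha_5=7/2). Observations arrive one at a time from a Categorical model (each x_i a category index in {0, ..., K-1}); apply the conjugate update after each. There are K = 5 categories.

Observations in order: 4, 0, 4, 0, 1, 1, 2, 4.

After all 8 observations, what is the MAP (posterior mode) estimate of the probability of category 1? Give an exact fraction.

obs 1: x=4 → posterior Dirichlet(4, 5, 7/3, 9/4, 9/2)
obs 2: x=0 → posterior Dirichlet(5, 5, 7/3, 9/4, 9/2)
obs 3: x=4 → posterior Dirichlet(5, 5, 7/3, 9/4, 11/2)
obs 4: x=0 → posterior Dirichlet(6, 5, 7/3, 9/4, 11/2)
obs 5: x=1 → posterior Dirichlet(6, 6, 7/3, 9/4, 11/2)
obs 6: x=1 → posterior Dirichlet(6, 7, 7/3, 9/4, 11/2)
obs 7: x=2 → posterior Dirichlet(6, 7, 10/3, 9/4, 11/2)
obs 8: x=4 → posterior Dirichlet(6, 7, 10/3, 9/4, 13/2)

72/241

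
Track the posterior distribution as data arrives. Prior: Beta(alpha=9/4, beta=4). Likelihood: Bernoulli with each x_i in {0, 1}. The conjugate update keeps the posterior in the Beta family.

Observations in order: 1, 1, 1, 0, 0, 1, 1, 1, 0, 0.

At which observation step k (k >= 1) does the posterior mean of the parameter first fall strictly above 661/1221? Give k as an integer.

k = 3

obs 1: x=1 → posterior Beta(13/4, 4)
obs 2: x=1 → posterior Beta(17/4, 4)
obs 3: x=1 → posterior Beta(21/4, 4)
obs 4: x=0 → posterior Beta(21/4, 5)
obs 5: x=0 → posterior Beta(21/4, 6)
obs 6: x=1 → posterior Beta(25/4, 6)
obs 7: x=1 → posterior Beta(29/4, 6)
obs 8: x=1 → posterior Beta(33/4, 6)
obs 9: x=0 → posterior Beta(33/4, 7)
obs 10: x=0 → posterior Beta(33/4, 8)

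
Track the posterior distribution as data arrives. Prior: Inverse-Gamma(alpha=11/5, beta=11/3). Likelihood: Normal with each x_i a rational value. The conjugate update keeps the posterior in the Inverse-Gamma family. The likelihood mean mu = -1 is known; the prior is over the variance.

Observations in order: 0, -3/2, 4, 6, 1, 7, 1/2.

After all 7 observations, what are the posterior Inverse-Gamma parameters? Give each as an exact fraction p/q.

alpha=57/10, beta=917/12

obs 1: x=0 → posterior Inverse-Gamma(27/10, 25/6)
obs 2: x=-3/2 → posterior Inverse-Gamma(16/5, 103/24)
obs 3: x=4 → posterior Inverse-Gamma(37/10, 403/24)
obs 4: x=6 → posterior Inverse-Gamma(21/5, 991/24)
obs 5: x=1 → posterior Inverse-Gamma(47/10, 1039/24)
obs 6: x=7 → posterior Inverse-Gamma(26/5, 1807/24)
obs 7: x=1/2 → posterior Inverse-Gamma(57/10, 917/12)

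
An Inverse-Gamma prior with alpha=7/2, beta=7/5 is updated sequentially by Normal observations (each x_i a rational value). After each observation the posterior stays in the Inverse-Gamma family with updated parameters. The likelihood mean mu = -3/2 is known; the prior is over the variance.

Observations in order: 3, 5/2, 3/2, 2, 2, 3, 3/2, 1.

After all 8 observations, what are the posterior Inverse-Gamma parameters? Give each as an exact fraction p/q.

obs 1: x=3 → posterior Inverse-Gamma(4, 461/40)
obs 2: x=5/2 → posterior Inverse-Gamma(9/2, 781/40)
obs 3: x=3/2 → posterior Inverse-Gamma(5, 961/40)
obs 4: x=2 → posterior Inverse-Gamma(11/2, 603/20)
obs 5: x=2 → posterior Inverse-Gamma(6, 1451/40)
obs 6: x=3 → posterior Inverse-Gamma(13/2, 232/5)
obs 7: x=3/2 → posterior Inverse-Gamma(7, 509/10)
obs 8: x=1 → posterior Inverse-Gamma(15/2, 2161/40)

alpha=15/2, beta=2161/40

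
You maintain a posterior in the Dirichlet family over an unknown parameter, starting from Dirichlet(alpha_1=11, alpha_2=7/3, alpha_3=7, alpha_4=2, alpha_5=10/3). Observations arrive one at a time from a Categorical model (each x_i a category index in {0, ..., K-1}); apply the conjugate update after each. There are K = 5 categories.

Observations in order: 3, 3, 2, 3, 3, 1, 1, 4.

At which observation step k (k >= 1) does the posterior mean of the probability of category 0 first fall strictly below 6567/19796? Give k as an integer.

obs 1: x=3 → posterior Dirichlet(11, 7/3, 7, 3, 10/3)
obs 2: x=3 → posterior Dirichlet(11, 7/3, 7, 4, 10/3)
obs 3: x=2 → posterior Dirichlet(11, 7/3, 8, 4, 10/3)
obs 4: x=3 → posterior Dirichlet(11, 7/3, 8, 5, 10/3)
obs 5: x=3 → posterior Dirichlet(11, 7/3, 8, 6, 10/3)
obs 6: x=1 → posterior Dirichlet(11, 10/3, 8, 6, 10/3)
obs 7: x=1 → posterior Dirichlet(11, 13/3, 8, 6, 10/3)
obs 8: x=4 → posterior Dirichlet(11, 13/3, 8, 6, 13/3)

k = 8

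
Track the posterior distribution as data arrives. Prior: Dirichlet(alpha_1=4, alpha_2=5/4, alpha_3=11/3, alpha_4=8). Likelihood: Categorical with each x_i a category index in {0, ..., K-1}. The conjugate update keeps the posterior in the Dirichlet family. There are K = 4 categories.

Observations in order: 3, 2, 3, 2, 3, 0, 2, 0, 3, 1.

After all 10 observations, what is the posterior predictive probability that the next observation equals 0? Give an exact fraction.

72/323

obs 1: x=3 → posterior Dirichlet(4, 5/4, 11/3, 9)
obs 2: x=2 → posterior Dirichlet(4, 5/4, 14/3, 9)
obs 3: x=3 → posterior Dirichlet(4, 5/4, 14/3, 10)
obs 4: x=2 → posterior Dirichlet(4, 5/4, 17/3, 10)
obs 5: x=3 → posterior Dirichlet(4, 5/4, 17/3, 11)
obs 6: x=0 → posterior Dirichlet(5, 5/4, 17/3, 11)
obs 7: x=2 → posterior Dirichlet(5, 5/4, 20/3, 11)
obs 8: x=0 → posterior Dirichlet(6, 5/4, 20/3, 11)
obs 9: x=3 → posterior Dirichlet(6, 5/4, 20/3, 12)
obs 10: x=1 → posterior Dirichlet(6, 9/4, 20/3, 12)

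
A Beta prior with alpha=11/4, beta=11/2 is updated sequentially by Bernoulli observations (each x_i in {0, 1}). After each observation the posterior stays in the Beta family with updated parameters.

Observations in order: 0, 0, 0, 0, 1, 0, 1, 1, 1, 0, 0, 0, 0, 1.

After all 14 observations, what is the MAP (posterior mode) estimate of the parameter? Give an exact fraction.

obs 1: x=0 → posterior Beta(11/4, 13/2)
obs 2: x=0 → posterior Beta(11/4, 15/2)
obs 3: x=0 → posterior Beta(11/4, 17/2)
obs 4: x=0 → posterior Beta(11/4, 19/2)
obs 5: x=1 → posterior Beta(15/4, 19/2)
obs 6: x=0 → posterior Beta(15/4, 21/2)
obs 7: x=1 → posterior Beta(19/4, 21/2)
obs 8: x=1 → posterior Beta(23/4, 21/2)
obs 9: x=1 → posterior Beta(27/4, 21/2)
obs 10: x=0 → posterior Beta(27/4, 23/2)
obs 11: x=0 → posterior Beta(27/4, 25/2)
obs 12: x=0 → posterior Beta(27/4, 27/2)
obs 13: x=0 → posterior Beta(27/4, 29/2)
obs 14: x=1 → posterior Beta(31/4, 29/2)

1/3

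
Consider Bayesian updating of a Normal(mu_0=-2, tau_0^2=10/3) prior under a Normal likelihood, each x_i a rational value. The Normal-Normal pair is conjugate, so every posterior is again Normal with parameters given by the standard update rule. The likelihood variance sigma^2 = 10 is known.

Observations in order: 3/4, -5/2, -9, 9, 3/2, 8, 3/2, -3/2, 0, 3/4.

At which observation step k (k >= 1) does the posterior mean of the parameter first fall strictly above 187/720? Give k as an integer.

k = 7

obs 1: x=3/4 → posterior Normal(-21/16, 5/2)
obs 2: x=-5/2 → posterior Normal(-31/20, 2)
obs 3: x=-9 → posterior Normal(-67/24, 5/3)
obs 4: x=9 → posterior Normal(-31/28, 10/7)
obs 5: x=3/2 → posterior Normal(-25/32, 5/4)
obs 6: x=8 → posterior Normal(7/36, 10/9)
obs 7: x=3/2 → posterior Normal(13/40, 1)
obs 8: x=-3/2 → posterior Normal(7/44, 10/11)
obs 9: x=0 → posterior Normal(7/48, 5/6)
obs 10: x=3/4 → posterior Normal(5/26, 10/13)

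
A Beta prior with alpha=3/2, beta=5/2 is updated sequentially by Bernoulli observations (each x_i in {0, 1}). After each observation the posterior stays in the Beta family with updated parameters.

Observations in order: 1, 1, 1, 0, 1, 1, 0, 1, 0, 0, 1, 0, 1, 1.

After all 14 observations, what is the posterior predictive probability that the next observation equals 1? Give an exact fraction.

7/12

obs 1: x=1 → posterior Beta(5/2, 5/2)
obs 2: x=1 → posterior Beta(7/2, 5/2)
obs 3: x=1 → posterior Beta(9/2, 5/2)
obs 4: x=0 → posterior Beta(9/2, 7/2)
obs 5: x=1 → posterior Beta(11/2, 7/2)
obs 6: x=1 → posterior Beta(13/2, 7/2)
obs 7: x=0 → posterior Beta(13/2, 9/2)
obs 8: x=1 → posterior Beta(15/2, 9/2)
obs 9: x=0 → posterior Beta(15/2, 11/2)
obs 10: x=0 → posterior Beta(15/2, 13/2)
obs 11: x=1 → posterior Beta(17/2, 13/2)
obs 12: x=0 → posterior Beta(17/2, 15/2)
obs 13: x=1 → posterior Beta(19/2, 15/2)
obs 14: x=1 → posterior Beta(21/2, 15/2)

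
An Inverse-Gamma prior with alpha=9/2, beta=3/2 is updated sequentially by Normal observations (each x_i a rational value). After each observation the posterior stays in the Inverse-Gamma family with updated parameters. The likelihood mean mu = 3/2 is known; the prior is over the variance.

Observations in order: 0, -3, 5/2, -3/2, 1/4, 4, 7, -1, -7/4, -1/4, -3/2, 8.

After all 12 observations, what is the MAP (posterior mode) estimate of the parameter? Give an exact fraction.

obs 1: x=0 → posterior Inverse-Gamma(5, 21/8)
obs 2: x=-3 → posterior Inverse-Gamma(11/2, 51/4)
obs 3: x=5/2 → posterior Inverse-Gamma(6, 53/4)
obs 4: x=-3/2 → posterior Inverse-Gamma(13/2, 71/4)
obs 5: x=1/4 → posterior Inverse-Gamma(7, 593/32)
obs 6: x=4 → posterior Inverse-Gamma(15/2, 693/32)
obs 7: x=7 → posterior Inverse-Gamma(8, 1177/32)
obs 8: x=-1 → posterior Inverse-Gamma(17/2, 1277/32)
obs 9: x=-7/4 → posterior Inverse-Gamma(9, 723/16)
obs 10: x=-1/4 → posterior Inverse-Gamma(19/2, 1495/32)
obs 11: x=-3/2 → posterior Inverse-Gamma(10, 1639/32)
obs 12: x=8 → posterior Inverse-Gamma(21/2, 2315/32)

2315/368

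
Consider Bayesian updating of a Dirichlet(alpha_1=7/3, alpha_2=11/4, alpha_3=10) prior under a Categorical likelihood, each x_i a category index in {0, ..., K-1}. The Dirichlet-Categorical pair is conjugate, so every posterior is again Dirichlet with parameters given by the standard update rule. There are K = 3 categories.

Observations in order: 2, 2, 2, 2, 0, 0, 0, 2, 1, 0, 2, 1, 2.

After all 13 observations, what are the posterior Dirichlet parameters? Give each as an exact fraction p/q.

alpha_1=19/3, alpha_2=19/4, alpha_3=17

obs 1: x=2 → posterior Dirichlet(7/3, 11/4, 11)
obs 2: x=2 → posterior Dirichlet(7/3, 11/4, 12)
obs 3: x=2 → posterior Dirichlet(7/3, 11/4, 13)
obs 4: x=2 → posterior Dirichlet(7/3, 11/4, 14)
obs 5: x=0 → posterior Dirichlet(10/3, 11/4, 14)
obs 6: x=0 → posterior Dirichlet(13/3, 11/4, 14)
obs 7: x=0 → posterior Dirichlet(16/3, 11/4, 14)
obs 8: x=2 → posterior Dirichlet(16/3, 11/4, 15)
obs 9: x=1 → posterior Dirichlet(16/3, 15/4, 15)
obs 10: x=0 → posterior Dirichlet(19/3, 15/4, 15)
obs 11: x=2 → posterior Dirichlet(19/3, 15/4, 16)
obs 12: x=1 → posterior Dirichlet(19/3, 19/4, 16)
obs 13: x=2 → posterior Dirichlet(19/3, 19/4, 17)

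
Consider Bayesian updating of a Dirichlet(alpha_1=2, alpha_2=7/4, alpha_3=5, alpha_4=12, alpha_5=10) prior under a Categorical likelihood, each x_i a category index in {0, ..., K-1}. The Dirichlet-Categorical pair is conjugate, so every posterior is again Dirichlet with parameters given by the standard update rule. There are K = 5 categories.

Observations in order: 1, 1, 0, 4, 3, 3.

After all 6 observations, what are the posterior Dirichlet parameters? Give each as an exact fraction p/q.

alpha_1=3, alpha_2=15/4, alpha_3=5, alpha_4=14, alpha_5=11

obs 1: x=1 → posterior Dirichlet(2, 11/4, 5, 12, 10)
obs 2: x=1 → posterior Dirichlet(2, 15/4, 5, 12, 10)
obs 3: x=0 → posterior Dirichlet(3, 15/4, 5, 12, 10)
obs 4: x=4 → posterior Dirichlet(3, 15/4, 5, 12, 11)
obs 5: x=3 → posterior Dirichlet(3, 15/4, 5, 13, 11)
obs 6: x=3 → posterior Dirichlet(3, 15/4, 5, 14, 11)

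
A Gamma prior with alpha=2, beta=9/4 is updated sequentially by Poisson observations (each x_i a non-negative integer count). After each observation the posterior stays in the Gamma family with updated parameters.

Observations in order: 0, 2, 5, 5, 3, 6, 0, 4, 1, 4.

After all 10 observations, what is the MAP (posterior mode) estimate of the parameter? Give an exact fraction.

obs 1: x=0 → posterior Gamma(2, 13/4)
obs 2: x=2 → posterior Gamma(4, 17/4)
obs 3: x=5 → posterior Gamma(9, 21/4)
obs 4: x=5 → posterior Gamma(14, 25/4)
obs 5: x=3 → posterior Gamma(17, 29/4)
obs 6: x=6 → posterior Gamma(23, 33/4)
obs 7: x=0 → posterior Gamma(23, 37/4)
obs 8: x=4 → posterior Gamma(27, 41/4)
obs 9: x=1 → posterior Gamma(28, 45/4)
obs 10: x=4 → posterior Gamma(32, 49/4)

124/49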